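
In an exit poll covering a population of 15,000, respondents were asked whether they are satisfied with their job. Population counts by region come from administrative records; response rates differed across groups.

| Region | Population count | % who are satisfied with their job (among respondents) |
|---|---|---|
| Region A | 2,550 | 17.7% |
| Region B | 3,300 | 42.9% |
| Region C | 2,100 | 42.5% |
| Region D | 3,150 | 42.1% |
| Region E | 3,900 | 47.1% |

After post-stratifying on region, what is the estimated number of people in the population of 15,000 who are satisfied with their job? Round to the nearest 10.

5,920

Each cell contributes its population count × the respondent rate:
  Region A: 2,550 × 17.7% = 451.35
  Region B: 3,300 × 42.9% = 1415.7
  Region C: 2,100 × 42.5% = 892.5
  Region D: 3,150 × 42.1% = 1326.15
  Region E: 3,900 × 47.1% = 1836.9
Estimated total = 5922.6 → 5,920.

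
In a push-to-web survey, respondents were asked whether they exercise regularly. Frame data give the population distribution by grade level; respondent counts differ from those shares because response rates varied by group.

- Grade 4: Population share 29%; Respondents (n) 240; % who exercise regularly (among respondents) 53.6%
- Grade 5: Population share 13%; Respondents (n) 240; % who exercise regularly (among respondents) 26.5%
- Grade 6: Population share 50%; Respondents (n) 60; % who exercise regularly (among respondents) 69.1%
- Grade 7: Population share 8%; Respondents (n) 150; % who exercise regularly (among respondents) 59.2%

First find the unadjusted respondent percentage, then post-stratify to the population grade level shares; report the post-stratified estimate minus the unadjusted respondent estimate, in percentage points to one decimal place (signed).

Without adjustment, the pooled respondent share is:
  (240/690)×53.6 + (240/690)×26.5 + (60/690)×69.1 + (150/690)×59.2 = 46.7391%
Post-stratified estimate weights by population shares:
  0.29×53.6 + 0.13×26.5 + 0.5×69.1 + 0.08×59.2 = 58.275%
Difference = 58.275 − 46.7391 = 11.5359 pp.

+11.5 percentage points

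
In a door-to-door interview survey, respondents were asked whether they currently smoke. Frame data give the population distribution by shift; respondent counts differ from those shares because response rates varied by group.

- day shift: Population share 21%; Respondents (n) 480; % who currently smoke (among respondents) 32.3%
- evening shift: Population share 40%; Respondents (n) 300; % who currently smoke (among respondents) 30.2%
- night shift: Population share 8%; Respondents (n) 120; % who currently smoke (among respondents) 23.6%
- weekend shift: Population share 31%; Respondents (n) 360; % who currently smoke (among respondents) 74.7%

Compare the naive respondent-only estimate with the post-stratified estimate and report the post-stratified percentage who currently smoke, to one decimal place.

Without adjustment, the pooled respondent share is:
  (480/1260)×32.3 + (300/1260)×30.2 + (120/1260)×23.6 + (360/1260)×74.7 = 43.0857%
Post-stratified estimate weights by population shares:
  0.21×32.3 + 0.4×30.2 + 0.08×23.6 + 0.31×74.7 = 43.908%

43.9%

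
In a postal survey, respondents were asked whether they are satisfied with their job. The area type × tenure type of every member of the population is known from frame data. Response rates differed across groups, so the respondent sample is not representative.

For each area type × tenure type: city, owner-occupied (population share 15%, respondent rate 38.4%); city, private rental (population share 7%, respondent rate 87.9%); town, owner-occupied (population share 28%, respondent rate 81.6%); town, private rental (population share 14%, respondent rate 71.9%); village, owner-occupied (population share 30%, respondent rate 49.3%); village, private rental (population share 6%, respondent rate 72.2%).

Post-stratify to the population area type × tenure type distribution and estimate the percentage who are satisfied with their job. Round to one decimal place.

Weight each group's respondent value by its population share:
  city, owner-occupied: 0.15 × 38.4 = 5.76
  city, private rental: 0.07 × 87.9 = 6.153
  town, owner-occupied: 0.28 × 81.6 = 22.848
  town, private rental: 0.14 × 71.9 = 10.066
  village, owner-occupied: 0.3 × 49.3 = 14.79
  village, private rental: 0.06 × 72.2 = 4.332
Post-stratified estimate = 63.949 → 63.9%.

63.9%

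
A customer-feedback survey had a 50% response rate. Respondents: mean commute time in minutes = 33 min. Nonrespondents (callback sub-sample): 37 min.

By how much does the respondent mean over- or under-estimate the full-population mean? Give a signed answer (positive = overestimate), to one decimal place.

-2.0

Nonresponse fraction = 1 − 0.5 = 0.5.
Bias = (nonresponse fraction) × (respondent mean − nonrespondent mean)
     = 0.5 × (33 − 37) = 0.5 × -4 = -2.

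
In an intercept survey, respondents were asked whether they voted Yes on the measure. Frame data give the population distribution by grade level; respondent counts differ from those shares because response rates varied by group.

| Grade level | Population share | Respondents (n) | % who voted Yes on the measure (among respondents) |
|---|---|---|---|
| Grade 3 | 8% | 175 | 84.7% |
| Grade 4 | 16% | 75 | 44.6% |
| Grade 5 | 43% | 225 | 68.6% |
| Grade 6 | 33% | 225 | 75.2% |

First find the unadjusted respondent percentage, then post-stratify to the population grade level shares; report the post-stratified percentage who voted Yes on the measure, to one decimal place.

68.2%

Unadjusted (pooled respondent) estimate weights by respondent counts:
  (175/700)×84.7 + (75/700)×44.6 + (225/700)×68.6 + (225/700)×75.2 = 72.175%
Reweighting by population grade level shares:
  0.08×84.7 + 0.16×44.6 + 0.43×68.6 + 0.33×75.2 = 68.226%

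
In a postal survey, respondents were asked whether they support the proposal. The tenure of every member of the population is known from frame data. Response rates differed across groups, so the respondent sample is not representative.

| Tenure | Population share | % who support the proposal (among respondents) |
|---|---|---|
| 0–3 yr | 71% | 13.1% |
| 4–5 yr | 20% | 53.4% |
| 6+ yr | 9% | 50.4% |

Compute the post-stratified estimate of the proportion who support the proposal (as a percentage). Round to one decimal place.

24.5%

Reweight to the known tenure distribution:
  0–3 yr: 0.71 × 13.1 = 9.301
  4–5 yr: 0.2 × 53.4 = 10.68
  6+ yr: 0.09 × 50.4 = 4.536
Post-stratified estimate = 24.517 → 24.5%.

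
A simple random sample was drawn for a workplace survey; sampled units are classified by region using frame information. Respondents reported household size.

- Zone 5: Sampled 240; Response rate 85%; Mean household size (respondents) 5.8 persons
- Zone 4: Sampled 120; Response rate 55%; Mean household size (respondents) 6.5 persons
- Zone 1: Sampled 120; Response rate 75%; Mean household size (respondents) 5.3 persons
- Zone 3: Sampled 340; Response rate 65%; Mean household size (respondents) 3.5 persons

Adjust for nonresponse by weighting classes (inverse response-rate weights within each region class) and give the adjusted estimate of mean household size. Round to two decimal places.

4.88

Weighting each respondent by the inverse class response rate inflates each class back to its sampled size, so the class weight is n_sampled:
  Zone 5: 240 × 5.8 = 1392
  Zone 4: 120 × 6.5 = 780
  Zone 1: 120 × 5.3 = 636
  Zone 3: 340 × 3.5 = 1190
Adjusted estimate = 3998 / 820 = 4.87561 → 4.88.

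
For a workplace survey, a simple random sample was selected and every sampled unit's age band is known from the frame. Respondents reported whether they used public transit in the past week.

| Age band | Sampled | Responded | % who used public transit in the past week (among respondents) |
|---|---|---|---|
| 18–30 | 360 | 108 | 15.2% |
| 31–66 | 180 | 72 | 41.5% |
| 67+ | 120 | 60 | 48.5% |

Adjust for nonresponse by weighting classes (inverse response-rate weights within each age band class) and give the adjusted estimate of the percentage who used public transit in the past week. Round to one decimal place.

28.4%

Class response rates: 18–30 108/360 = 30%, 31–66 72/180 = 40%, 67+ 60/120 = 50%.
With weight = n_sampled/n_responded per class, the weighted class total is n_sampled:
  18–30: 360 × 15.2 = 5472
  31–66: 180 × 41.5 = 7470
  67+: 120 × 48.5 = 5820
Adjusted estimate = 18,762 / 660 = 28.4273 → 28.4%.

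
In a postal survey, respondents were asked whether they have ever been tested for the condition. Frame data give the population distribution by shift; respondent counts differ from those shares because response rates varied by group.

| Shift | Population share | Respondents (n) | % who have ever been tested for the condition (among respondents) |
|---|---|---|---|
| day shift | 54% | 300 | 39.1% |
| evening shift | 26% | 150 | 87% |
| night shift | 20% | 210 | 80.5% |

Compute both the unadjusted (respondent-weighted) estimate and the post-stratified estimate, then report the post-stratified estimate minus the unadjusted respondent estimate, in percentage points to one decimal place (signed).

Naive respondent-only estimate (weights = respondent counts):
  (300/660)×39.1 + (150/660)×87 + (210/660)×80.5 = 63.1591%
Reweighting by population shift shares:
  0.54×39.1 + 0.26×87 + 0.2×80.5 = 59.834%
Difference = 59.834 − 63.1591 = -3.3251 pp.

-3.3 percentage points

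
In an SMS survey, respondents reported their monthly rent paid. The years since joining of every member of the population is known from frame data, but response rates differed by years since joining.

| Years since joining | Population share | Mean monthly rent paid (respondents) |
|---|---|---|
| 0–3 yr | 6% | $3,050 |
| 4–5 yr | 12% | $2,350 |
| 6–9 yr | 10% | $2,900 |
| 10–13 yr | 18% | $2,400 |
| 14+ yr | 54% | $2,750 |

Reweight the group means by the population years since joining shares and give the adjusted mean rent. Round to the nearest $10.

Post-stratification weights by population share, not respondent share:
  0–3 yr: 0.06 × 3050 = 183
  4–5 yr: 0.12 × 2350 = 282
  6–9 yr: 0.1 × 2900 = 290
  10–13 yr: 0.18 × 2400 = 432
  14+ yr: 0.54 × 2750 = 1485
Post-stratified estimate = 2672 → $2,670.

$2,670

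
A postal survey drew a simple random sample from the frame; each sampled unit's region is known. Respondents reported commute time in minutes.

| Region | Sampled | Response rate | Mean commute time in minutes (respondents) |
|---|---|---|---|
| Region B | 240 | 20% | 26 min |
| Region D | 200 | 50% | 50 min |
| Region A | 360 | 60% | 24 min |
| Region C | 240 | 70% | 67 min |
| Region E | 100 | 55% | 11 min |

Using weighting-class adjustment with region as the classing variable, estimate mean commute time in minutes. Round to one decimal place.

Inverse-response-rate weighting restores each class to its sampled count, so class totals weight by n_sampled:
  Region B: 240 × 26 = 6240
  Region D: 200 × 50 = 10,000
  Region A: 360 × 24 = 8640
  Region C: 240 × 67 = 16,080
  Region E: 100 × 11 = 1100
Adjusted estimate = 42,060 / 1,140 = 36.8947 → 36.9.

36.9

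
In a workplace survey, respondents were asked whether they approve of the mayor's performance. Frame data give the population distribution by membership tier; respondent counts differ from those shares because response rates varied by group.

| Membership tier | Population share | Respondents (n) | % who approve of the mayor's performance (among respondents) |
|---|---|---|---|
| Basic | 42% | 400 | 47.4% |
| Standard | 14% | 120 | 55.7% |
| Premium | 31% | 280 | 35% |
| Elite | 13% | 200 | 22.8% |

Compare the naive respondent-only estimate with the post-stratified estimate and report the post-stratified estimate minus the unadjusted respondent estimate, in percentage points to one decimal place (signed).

+1.5 percentage points

Naive respondent-only estimate (weights = respondent counts):
  (400/1000)×47.4 + (120/1000)×55.7 + (280/1000)×35 + (200/1000)×22.8 = 40.004%
Post-stratified estimate weights by population shares:
  0.42×47.4 + 0.14×55.7 + 0.31×35 + 0.13×22.8 = 41.52%
Difference = 41.52 − 40.004 = 1.516 pp.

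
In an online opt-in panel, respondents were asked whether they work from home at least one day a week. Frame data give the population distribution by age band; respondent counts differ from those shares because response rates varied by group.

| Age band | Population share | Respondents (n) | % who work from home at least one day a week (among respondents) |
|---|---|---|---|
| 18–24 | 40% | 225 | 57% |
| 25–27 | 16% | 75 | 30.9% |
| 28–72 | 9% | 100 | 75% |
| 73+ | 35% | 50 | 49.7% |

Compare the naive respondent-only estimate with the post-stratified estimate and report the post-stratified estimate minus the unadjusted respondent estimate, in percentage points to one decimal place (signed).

-3.9 percentage points

Naive respondent-only estimate (weights = respondent counts):
  (225/450)×57 + (75/450)×30.9 + (100/450)×75 + (50/450)×49.7 = 55.8389%
Post-stratifying to population shares instead:
  0.4×57 + 0.16×30.9 + 0.09×75 + 0.35×49.7 = 51.889%
Difference = 51.889 − 55.8389 = -3.9499 pp.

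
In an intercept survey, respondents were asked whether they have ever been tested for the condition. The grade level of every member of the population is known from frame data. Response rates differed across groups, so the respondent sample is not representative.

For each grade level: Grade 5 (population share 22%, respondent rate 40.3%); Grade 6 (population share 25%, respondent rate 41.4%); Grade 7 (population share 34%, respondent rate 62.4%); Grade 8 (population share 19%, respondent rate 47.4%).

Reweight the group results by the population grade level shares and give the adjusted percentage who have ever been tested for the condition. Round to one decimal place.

49.4%

Weight each group's respondent value by its population share:
  Grade 5: 0.22 × 40.3 = 8.866
  Grade 6: 0.25 × 41.4 = 10.35
  Grade 7: 0.34 × 62.4 = 21.216
  Grade 8: 0.19 × 47.4 = 9.006
Post-stratified estimate = 49.438 → 49.4%.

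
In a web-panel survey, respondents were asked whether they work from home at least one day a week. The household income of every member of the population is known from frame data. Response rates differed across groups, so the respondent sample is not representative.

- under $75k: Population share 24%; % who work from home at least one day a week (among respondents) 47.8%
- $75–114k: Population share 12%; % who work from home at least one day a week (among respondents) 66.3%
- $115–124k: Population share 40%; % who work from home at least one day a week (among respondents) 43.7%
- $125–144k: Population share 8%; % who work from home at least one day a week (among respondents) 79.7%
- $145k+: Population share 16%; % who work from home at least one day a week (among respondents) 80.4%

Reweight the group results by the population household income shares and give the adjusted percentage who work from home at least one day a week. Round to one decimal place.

56.1%

Post-stratification weights by population share, not respondent share:
  under $75k: 0.24 × 47.8 = 11.472
  $75–114k: 0.12 × 66.3 = 7.956
  $115–124k: 0.4 × 43.7 = 17.48
  $125–144k: 0.08 × 79.7 = 6.376
  $145k+: 0.16 × 80.4 = 12.864
Post-stratified estimate = 56.148 → 56.1%.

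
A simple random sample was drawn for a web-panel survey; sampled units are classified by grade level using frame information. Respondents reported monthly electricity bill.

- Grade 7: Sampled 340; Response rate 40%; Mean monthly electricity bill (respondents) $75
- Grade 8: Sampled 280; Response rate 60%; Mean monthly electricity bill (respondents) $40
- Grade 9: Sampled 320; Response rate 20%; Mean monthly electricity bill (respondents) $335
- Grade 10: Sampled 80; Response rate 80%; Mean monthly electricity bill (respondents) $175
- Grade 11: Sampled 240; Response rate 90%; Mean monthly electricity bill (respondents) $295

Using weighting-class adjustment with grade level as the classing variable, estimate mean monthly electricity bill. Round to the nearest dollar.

Weighting each respondent by the inverse class response rate inflates each class back to its sampled size, so the class weight is n_sampled:
  Grade 7: 340 × 75 = 25,500
  Grade 8: 280 × 40 = 11,200
  Grade 9: 320 × 335 = 107,200
  Grade 10: 80 × 175 = 14,000
  Grade 11: 240 × 295 = 70,800
Adjusted estimate = 228,700 / 1,260 = 181.508 → $182.

$182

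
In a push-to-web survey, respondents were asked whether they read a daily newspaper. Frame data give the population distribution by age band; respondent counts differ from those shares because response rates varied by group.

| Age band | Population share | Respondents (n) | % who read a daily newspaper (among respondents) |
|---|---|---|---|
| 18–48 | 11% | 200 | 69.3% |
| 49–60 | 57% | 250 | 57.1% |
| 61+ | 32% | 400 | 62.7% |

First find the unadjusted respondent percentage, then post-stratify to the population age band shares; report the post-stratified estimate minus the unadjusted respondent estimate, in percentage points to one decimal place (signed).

Unadjusted (pooled respondent) estimate weights by respondent counts:
  (200/850)×69.3 + (250/850)×57.1 + (400/850)×62.7 = 62.6059%
Post-stratifying to population shares instead:
  0.11×69.3 + 0.57×57.1 + 0.32×62.7 = 60.234%
Difference = 60.234 − 62.6059 = -2.3719 pp.

-2.4 percentage points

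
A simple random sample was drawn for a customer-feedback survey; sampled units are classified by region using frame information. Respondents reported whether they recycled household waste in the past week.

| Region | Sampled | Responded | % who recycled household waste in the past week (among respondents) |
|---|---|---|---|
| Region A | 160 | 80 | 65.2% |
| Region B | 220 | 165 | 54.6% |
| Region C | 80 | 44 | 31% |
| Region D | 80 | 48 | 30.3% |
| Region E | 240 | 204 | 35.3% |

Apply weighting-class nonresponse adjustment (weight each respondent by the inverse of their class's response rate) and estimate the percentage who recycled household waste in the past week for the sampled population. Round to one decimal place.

45.9%

Response rates by class: Region A 80/160 = 50%, Region B 165/220 = 75%, Region C 44/80 = 55%, Region D 48/80 = 60%, Region E 204/240 = 85%.
Inverse-response-rate weighting restores each class to its sampled count, so class totals weight by n_sampled:
  Region A: 160 × 65.2 = 10,432
  Region B: 220 × 54.6 = 12,012
  Region C: 80 × 31 = 2480
  Region D: 80 × 30.3 = 2424
  Region E: 240 × 35.3 = 8472
Adjusted estimate = 35,820 / 780 = 45.9231 → 45.9%.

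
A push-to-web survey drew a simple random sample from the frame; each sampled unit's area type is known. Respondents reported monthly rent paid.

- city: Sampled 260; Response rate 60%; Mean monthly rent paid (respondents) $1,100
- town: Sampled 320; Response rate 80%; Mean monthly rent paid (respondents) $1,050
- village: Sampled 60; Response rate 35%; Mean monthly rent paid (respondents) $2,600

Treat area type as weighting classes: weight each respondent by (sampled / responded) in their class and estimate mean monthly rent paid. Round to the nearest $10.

Weighting each respondent by the inverse class response rate inflates each class back to its sampled size, so the class weight is n_sampled:
  city: 260 × 1100 = 286,000
  town: 320 × 1050 = 336,000
  village: 60 × 2600 = 156,000
Adjusted estimate = 778,000 / 640 = 1215.62 → $1,220.

$1,220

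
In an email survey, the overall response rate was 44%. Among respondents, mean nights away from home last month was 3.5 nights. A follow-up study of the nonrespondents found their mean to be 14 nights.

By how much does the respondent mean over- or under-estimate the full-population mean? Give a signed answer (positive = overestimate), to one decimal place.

Nonresponse fraction = 1 − 0.44 = 0.56.
Bias = (nonresponse fraction) × (respondent mean − nonrespondent mean)
     = 0.56 × (3.5 − 14) = 0.56 × -10.5 = -5.88.

-5.9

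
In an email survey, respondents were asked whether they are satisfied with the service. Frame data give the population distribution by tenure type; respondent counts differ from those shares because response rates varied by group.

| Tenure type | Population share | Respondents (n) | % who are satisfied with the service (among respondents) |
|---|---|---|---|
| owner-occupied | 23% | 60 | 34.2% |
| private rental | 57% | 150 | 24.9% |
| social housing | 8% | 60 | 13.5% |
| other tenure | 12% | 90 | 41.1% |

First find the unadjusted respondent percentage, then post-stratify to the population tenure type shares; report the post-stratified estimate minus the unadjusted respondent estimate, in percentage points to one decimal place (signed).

-0.5 percentage points

Unadjusted (pooled respondent) estimate weights by respondent counts:
  (60/360)×34.2 + (150/360)×24.9 + (60/360)×13.5 + (90/360)×41.1 = 28.6%
Reweighting by population tenure type shares:
  0.23×34.2 + 0.57×24.9 + 0.08×13.5 + 0.12×41.1 = 28.071%
Difference = 28.071 − 28.6 = -0.529 pp.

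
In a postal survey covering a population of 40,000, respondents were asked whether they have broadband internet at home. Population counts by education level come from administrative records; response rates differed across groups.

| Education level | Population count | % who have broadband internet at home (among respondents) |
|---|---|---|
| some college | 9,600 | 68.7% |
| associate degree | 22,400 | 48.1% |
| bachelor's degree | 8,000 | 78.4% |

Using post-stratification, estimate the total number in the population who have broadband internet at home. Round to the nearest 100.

23,600

Each cell contributes its population count × the respondent rate:
  some college: 9,600 × 68.7% = 6595.2
  associate degree: 22,400 × 48.1% = 10774.4
  bachelor's degree: 8,000 × 78.4% = 6272
Estimated total = 23641.6 → 23,600.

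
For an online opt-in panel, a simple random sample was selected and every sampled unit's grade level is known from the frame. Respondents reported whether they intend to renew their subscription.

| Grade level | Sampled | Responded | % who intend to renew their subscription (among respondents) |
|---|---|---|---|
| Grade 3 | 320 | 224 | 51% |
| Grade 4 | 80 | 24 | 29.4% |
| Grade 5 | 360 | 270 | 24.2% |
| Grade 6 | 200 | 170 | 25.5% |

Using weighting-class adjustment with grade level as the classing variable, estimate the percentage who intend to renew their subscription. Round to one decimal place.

Response rates by class: Grade 3 224/320 = 70%, Grade 4 24/80 = 30%, Grade 5 270/360 = 75%, Grade 6 170/200 = 85%.
Inverse-response-rate weighting restores each class to its sampled count, so class totals weight by n_sampled:
  Grade 3: 320 × 51 = 16,320
  Grade 4: 80 × 29.4 = 2352
  Grade 5: 360 × 24.2 = 8712
  Grade 6: 200 × 25.5 = 5100
Adjusted estimate = 32,484 / 960 = 33.8375 → 33.8%.

33.8%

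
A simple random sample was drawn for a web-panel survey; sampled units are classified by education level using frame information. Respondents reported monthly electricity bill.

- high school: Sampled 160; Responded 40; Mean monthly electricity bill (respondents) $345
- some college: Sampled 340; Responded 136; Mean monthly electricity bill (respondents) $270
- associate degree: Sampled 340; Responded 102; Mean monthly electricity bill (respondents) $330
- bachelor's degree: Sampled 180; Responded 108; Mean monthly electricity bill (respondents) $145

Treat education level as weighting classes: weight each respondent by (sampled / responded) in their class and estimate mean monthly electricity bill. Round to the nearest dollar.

Class response rates: high school 40/160 = 25%, some college 136/340 = 40%, associate degree 102/340 = 30%, bachelor's degree 108/180 = 60%.
With weight = n_sampled/n_responded per class, the weighted class total is n_sampled:
  high school: 160 × 345 = 55,200
  some college: 340 × 270 = 91,800
  associate degree: 340 × 330 = 112,200
  bachelor's degree: 180 × 145 = 26,100
Adjusted estimate = 285,300 / 1,020 = 279.706 → $280.

$280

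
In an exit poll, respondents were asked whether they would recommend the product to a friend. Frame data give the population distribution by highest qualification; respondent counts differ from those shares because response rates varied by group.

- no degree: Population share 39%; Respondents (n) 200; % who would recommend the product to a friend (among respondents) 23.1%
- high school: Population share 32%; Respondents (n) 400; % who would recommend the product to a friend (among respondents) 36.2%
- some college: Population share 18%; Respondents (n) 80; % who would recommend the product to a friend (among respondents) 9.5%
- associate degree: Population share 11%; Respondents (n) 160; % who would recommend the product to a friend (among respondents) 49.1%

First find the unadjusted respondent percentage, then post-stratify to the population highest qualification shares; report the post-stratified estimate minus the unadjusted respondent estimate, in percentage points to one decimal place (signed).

Without adjustment, the pooled respondent share is:
  (200/840)×23.1 + (400/840)×36.2 + (80/840)×9.5 + (160/840)×49.1 = 32.9952%
Post-stratified estimate weights by population shares:
  0.39×23.1 + 0.32×36.2 + 0.18×9.5 + 0.11×49.1 = 27.704%
Difference = 27.704 − 32.9952 = -5.2912 pp.

-5.3 percentage points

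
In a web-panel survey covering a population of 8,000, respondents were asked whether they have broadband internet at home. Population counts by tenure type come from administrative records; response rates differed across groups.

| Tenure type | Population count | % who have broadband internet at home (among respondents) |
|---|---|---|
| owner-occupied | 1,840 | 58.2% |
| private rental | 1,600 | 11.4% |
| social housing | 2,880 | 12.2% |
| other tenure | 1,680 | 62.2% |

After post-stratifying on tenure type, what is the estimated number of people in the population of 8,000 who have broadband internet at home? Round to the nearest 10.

2,650

Estimated count per cell = population count × respondent percentage:
  owner-occupied: 1,840 × 58.2% = 1070.88
  private rental: 1,600 × 11.4% = 182.4
  social housing: 2,880 × 12.2% = 351.36
  other tenure: 1,680 × 62.2% = 1044.96
Estimated total = 2649.6 → 2,650.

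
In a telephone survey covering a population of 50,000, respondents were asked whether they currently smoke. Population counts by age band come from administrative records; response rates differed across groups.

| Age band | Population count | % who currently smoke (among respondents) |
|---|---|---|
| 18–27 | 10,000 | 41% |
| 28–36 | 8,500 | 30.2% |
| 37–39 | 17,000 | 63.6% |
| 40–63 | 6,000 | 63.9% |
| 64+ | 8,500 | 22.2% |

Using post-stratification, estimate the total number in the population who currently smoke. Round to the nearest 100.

23,200

Each cell contributes its population count × the respondent rate:
  18–27: 10,000 × 41% = 4100
  28–36: 8,500 × 30.2% = 2567
  37–39: 17,000 × 63.6% = 10,812
  40–63: 6,000 × 63.9% = 3834
  64+: 8,500 × 22.2% = 1887
Estimated total = 23,200 → 23,200.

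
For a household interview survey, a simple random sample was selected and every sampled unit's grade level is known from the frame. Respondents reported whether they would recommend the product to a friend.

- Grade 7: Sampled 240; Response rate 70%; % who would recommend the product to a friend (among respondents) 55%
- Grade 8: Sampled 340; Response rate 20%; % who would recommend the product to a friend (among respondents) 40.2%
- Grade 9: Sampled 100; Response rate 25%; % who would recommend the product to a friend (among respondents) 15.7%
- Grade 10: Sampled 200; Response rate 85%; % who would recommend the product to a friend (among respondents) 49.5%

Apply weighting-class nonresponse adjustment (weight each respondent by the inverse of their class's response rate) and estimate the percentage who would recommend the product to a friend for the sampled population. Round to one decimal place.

43.6%

With weight = n_sampled/n_responded per class, the weighted class total is n_sampled:
  Grade 7: 240 × 55 = 13,200
  Grade 8: 340 × 40.2 = 13668
  Grade 9: 100 × 15.7 = 1570
  Grade 10: 200 × 49.5 = 9900
Adjusted estimate = 38,338 / 880 = 43.5659 → 43.6%.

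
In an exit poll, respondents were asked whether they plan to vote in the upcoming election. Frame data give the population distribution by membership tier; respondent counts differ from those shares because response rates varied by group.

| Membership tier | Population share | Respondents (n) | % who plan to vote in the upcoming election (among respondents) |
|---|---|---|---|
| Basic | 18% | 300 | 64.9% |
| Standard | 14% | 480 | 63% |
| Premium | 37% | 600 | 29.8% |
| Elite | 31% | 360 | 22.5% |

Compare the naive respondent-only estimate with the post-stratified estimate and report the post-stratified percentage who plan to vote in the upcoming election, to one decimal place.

Unadjusted (pooled respondent) estimate weights by respondent counts:
  (300/1740)×64.9 + (480/1740)×63 + (600/1740)×29.8 + (360/1740)×22.5 = 43.5%
Reweighting by population membership tier shares:
  0.18×64.9 + 0.14×63 + 0.37×29.8 + 0.31×22.5 = 38.503%

38.5%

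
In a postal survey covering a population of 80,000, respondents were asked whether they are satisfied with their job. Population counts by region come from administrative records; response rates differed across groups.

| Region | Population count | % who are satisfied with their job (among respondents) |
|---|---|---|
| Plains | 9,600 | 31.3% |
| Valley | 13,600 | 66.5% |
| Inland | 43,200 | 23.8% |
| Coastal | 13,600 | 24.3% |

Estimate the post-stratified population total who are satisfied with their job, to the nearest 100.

Apply each group's respondent rate to its population count:
  Plains: 9,600 × 31.3% = 3004.8
  Valley: 13,600 × 66.5% = 9044
  Inland: 43,200 × 23.8% = 10281.6
  Coastal: 13,600 × 24.3% = 3304.8
Estimated total = 25635.2 → 25,600.

25,600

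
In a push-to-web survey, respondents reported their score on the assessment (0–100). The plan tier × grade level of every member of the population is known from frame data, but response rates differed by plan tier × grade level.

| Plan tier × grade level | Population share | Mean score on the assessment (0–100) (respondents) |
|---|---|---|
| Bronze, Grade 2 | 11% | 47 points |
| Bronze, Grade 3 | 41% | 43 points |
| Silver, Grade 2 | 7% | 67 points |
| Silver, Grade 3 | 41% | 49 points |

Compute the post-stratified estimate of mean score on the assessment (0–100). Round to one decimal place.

47.6

Weight each group's respondent value by its population share:
  Bronze, Grade 2: 0.11 × 47 = 5.17
  Bronze, Grade 3: 0.41 × 43 = 17.63
  Silver, Grade 2: 0.07 × 67 = 4.69
  Silver, Grade 3: 0.41 × 49 = 20.09
Post-stratified estimate = 47.58 → 47.6.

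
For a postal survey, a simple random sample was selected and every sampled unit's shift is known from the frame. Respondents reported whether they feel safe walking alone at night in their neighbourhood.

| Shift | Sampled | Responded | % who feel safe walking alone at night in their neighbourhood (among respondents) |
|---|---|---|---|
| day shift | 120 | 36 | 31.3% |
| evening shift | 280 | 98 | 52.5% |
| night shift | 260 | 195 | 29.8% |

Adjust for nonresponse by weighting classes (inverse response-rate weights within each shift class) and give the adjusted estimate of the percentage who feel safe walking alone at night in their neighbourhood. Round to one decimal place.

Response rates by class: day shift 36/120 = 30%, evening shift 98/280 = 35%, night shift 195/260 = 75%.
Weighting each respondent by the inverse class response rate inflates each class back to its sampled size, so the class weight is n_sampled:
  day shift: 120 × 31.3 = 3756
  evening shift: 280 × 52.5 = 14,700
  night shift: 260 × 29.8 = 7748
Adjusted estimate = 26,204 / 660 = 39.703 → 39.7%.

39.7%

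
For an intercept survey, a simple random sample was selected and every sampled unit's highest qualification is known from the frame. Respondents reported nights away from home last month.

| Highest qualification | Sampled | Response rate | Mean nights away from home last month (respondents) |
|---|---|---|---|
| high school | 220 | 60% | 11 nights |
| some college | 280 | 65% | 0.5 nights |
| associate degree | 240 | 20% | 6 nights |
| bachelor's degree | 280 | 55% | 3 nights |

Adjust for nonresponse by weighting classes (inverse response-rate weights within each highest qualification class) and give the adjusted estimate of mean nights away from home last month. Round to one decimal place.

4.7

With weight = n_sampled/n_responded per class, the weighted class total is n_sampled:
  high school: 220 × 11 = 2420
  some college: 280 × 0.5 = 140
  associate degree: 240 × 6 = 1440
  bachelor's degree: 280 × 3 = 840
Adjusted estimate = 4840 / 1,020 = 4.7451 → 4.7.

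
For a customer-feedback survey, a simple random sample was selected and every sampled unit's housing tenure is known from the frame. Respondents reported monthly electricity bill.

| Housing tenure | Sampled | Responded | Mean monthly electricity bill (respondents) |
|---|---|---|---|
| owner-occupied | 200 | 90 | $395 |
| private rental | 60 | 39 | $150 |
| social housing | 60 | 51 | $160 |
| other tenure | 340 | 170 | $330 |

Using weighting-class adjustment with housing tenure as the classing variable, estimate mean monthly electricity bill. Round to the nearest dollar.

$318

Class response rates: owner-occupied 90/200 = 45%, private rental 39/60 = 65%, social housing 51/60 = 85%, other tenure 170/340 = 50%.
With weight = n_sampled/n_responded per class, the weighted class total is n_sampled:
  owner-occupied: 200 × 395 = 79,000
  private rental: 60 × 150 = 9000
  social housing: 60 × 160 = 9600
  other tenure: 340 × 330 = 112,200
Adjusted estimate = 209,800 / 660 = 317.879 → $318.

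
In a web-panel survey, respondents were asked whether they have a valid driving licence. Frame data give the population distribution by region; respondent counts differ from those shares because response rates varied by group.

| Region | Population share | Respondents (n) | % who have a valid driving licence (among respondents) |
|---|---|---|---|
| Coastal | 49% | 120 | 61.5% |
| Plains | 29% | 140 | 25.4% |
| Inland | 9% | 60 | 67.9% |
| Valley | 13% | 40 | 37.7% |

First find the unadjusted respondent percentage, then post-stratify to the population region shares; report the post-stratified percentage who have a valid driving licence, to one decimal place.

Without adjustment, the pooled respondent share is:
  (120/360)×61.5 + (140/360)×25.4 + (60/360)×67.9 + (40/360)×37.7 = 45.8833%
Post-stratified estimate weights by population shares:
  0.49×61.5 + 0.29×25.4 + 0.09×67.9 + 0.13×37.7 = 48.513%

48.5%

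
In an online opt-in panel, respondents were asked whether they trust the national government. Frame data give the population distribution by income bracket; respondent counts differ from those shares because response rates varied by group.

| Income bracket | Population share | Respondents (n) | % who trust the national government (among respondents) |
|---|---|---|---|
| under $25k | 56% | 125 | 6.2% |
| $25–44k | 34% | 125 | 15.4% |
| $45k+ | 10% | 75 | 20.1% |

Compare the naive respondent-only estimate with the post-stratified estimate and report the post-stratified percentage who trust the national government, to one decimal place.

Without adjustment, the pooled respondent share is:
  (125/325)×6.2 + (125/325)×15.4 + (75/325)×20.1 = 12.9462%
Post-stratified estimate weights by population shares:
  0.56×6.2 + 0.34×15.4 + 0.1×20.1 = 10.718%

10.7%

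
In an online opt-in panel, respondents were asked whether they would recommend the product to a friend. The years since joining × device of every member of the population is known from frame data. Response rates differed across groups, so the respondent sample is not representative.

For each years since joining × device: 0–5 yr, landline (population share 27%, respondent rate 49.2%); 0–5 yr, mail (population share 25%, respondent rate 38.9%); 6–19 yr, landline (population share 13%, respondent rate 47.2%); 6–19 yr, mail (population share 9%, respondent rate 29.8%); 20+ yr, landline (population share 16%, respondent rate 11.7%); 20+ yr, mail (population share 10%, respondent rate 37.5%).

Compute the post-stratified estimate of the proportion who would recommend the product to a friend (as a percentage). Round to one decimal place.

Post-stratification weights by population share, not respondent share:
  0–5 yr, landline: 0.27 × 49.2 = 13.284
  0–5 yr, mail: 0.25 × 38.9 = 9.725
  6–19 yr, landline: 0.13 × 47.2 = 6.136
  6–19 yr, mail: 0.09 × 29.8 = 2.682
  20+ yr, landline: 0.16 × 11.7 = 1.872
  20+ yr, mail: 0.1 × 37.5 = 3.75
Post-stratified estimate = 37.449 → 37.4%.

37.4%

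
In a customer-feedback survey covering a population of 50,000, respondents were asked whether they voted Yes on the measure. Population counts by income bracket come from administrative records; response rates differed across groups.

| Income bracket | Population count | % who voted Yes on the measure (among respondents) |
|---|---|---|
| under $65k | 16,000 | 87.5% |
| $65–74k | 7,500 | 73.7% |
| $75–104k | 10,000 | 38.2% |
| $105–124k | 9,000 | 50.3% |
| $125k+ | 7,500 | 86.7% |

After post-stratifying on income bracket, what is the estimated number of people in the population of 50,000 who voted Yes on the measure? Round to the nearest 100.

34,400

Each cell contributes its population count × the respondent rate:
  under $65k: 16,000 × 87.5% = 14,000
  $65–74k: 7,500 × 73.7% = 5527.5
  $75–104k: 10,000 × 38.2% = 3820
  $105–124k: 9,000 × 50.3% = 4527
  $125k+: 7,500 × 86.7% = 6502.5
Estimated total = 34,377 → 34,400.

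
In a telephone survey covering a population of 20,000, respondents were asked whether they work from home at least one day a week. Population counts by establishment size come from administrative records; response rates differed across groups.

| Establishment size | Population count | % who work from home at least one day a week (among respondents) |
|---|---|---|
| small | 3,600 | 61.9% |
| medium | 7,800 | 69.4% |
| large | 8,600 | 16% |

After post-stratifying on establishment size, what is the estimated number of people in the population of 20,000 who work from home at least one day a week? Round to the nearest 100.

9,000

Apply each group's respondent rate to its population count:
  small: 3,600 × 61.9% = 2228.4
  medium: 7,800 × 69.4% = 5413.2
  large: 8,600 × 16% = 1376
Estimated total = 9017.6 → 9,000.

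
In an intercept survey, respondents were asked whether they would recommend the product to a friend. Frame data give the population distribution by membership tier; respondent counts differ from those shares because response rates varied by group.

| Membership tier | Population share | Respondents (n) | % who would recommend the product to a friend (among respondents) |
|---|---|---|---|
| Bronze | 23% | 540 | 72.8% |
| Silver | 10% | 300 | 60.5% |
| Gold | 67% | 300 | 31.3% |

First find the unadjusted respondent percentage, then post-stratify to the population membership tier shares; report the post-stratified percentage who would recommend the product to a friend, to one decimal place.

Without adjustment, the pooled respondent share is:
  (540/1140)×72.8 + (300/1140)×60.5 + (300/1140)×31.3 = 58.6421%
Post-stratifying to population shares instead:
  0.23×72.8 + 0.1×60.5 + 0.67×31.3 = 43.765%

43.8%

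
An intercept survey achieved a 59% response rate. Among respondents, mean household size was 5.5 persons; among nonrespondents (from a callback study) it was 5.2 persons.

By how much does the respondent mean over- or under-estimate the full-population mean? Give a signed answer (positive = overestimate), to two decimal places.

Nonresponse fraction = 1 − 0.59 = 0.41.
Bias = (nonresponse fraction) × (respondent mean − nonrespondent mean)
     = 0.41 × (5.5 − 5.2) = 0.41 × 0.3 = 0.123.

+0.12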